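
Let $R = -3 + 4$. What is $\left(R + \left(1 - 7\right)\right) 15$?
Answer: $-75$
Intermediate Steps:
$R = 1$
$\left(R + \left(1 - 7\right)\right) 15 = \left(1 + \left(1 - 7\right)\right) 15 = \left(1 - 6\right) 15 = \left(-5\right) 15 = -75$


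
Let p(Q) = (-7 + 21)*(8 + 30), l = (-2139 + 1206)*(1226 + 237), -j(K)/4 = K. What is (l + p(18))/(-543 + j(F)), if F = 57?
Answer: 1364447/771 ≈ 1769.7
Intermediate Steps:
j(K) = -4*K
l = -1364979 (l = -933*1463 = -1364979)
p(Q) = 532 (p(Q) = 14*38 = 532)
(l + p(18))/(-543 + j(F)) = (-1364979 + 532)/(-543 - 4*57) = -1364447/(-543 - 228) = -1364447/(-771) = -1364447*(-1/771) = 1364447/771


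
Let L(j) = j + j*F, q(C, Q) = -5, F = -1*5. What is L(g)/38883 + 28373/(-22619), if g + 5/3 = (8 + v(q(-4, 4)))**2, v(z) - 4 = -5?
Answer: -3322529669/2638483731 ≈ -1.2593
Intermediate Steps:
F = -5
v(z) = -1 (v(z) = 4 - 5 = -1)
g = 142/3 (g = -5/3 + (8 - 1)**2 = -5/3 + 7**2 = -5/3 + 49 = 142/3 ≈ 47.333)
L(j) = -4*j (L(j) = j + j*(-5) = j - 5*j = -4*j)
L(g)/38883 + 28373/(-22619) = -4*142/3/38883 + 28373/(-22619) = -568/3*1/38883 + 28373*(-1/22619) = -568/116649 - 28373/22619 = -3322529669/2638483731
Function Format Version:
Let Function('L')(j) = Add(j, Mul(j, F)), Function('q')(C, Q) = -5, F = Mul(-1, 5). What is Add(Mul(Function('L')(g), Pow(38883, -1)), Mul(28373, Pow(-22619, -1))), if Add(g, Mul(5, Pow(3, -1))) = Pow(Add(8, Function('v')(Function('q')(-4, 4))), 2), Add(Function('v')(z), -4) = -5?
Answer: Rational(-3322529669, 2638483731) ≈ -1.2593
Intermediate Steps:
F = -5
Function('v')(z) = -1 (Function('v')(z) = Add(4, -5) = -1)
g = Rational(142, 3) (g = Add(Rational(-5, 3), Pow(Add(8, -1), 2)) = Add(Rational(-5, 3), Pow(7, 2)) = Add(Rational(-5, 3), 49) = Rational(142, 3) ≈ 47.333)
Function('L')(j) = Mul(-4, j) (Function('L')(j) = Add(j, Mul(j, -5)) = Add(j, Mul(-5, j)) = Mul(-4, j))
Add(Mul(Function('L')(g), Pow(38883, -1)), Mul(28373, Pow(-22619, -1))) = Add(Mul(Mul(-4, Rational(142, 3)), Pow(38883, -1)), Mul(28373, Pow(-22619, -1))) = Add(Mul(Rational(-568, 3), Rational(1, 38883)), Mul(28373, Rational(-1, 22619))) = Add(Rational(-568, 116649), Rational(-28373, 22619)) = Rational(-3322529669, 2638483731)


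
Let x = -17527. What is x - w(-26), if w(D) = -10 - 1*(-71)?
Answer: -17588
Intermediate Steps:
w(D) = 61 (w(D) = -10 + 71 = 61)
x - w(-26) = -17527 - 1*61 = -17527 - 61 = -17588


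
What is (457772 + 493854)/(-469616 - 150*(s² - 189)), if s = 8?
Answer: -36601/17341 ≈ -2.1107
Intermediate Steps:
(457772 + 493854)/(-469616 - 150*(s² - 189)) = (457772 + 493854)/(-469616 - 150*(8² - 189)) = 951626/(-469616 - 150*(64 - 189)) = 951626/(-469616 - 150*(-125)) = 951626/(-469616 + 18750) = 951626/(-450866) = 951626*(-1/450866) = -36601/17341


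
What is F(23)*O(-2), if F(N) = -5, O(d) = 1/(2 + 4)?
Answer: -⅚ ≈ -0.83333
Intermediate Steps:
O(d) = ⅙ (O(d) = 1/6 = ⅙)
F(23)*O(-2) = -5*⅙ = -⅚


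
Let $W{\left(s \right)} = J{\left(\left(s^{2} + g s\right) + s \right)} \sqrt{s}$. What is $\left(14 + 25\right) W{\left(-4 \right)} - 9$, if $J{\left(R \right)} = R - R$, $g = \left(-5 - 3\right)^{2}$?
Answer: $-9$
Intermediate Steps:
$g = 64$ ($g = \left(-8\right)^{2} = 64$)
$J{\left(R \right)} = 0$
$W{\left(s \right)} = 0$ ($W{\left(s \right)} = 0 \sqrt{s} = 0$)
$\left(14 + 25\right) W{\left(-4 \right)} - 9 = \left(14 + 25\right) 0 - 9 = 39 \cdot 0 - 9 = 0 - 9 = -9$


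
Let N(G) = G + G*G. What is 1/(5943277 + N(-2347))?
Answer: 1/11449339 ≈ 8.7341e-8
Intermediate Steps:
N(G) = G + G²
1/(5943277 + N(-2347)) = 1/(5943277 - 2347*(1 - 2347)) = 1/(5943277 - 2347*(-2346)) = 1/(5943277 + 5506062) = 1/11449339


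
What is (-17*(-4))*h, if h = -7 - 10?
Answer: -1156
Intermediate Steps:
h = -17
(-17*(-4))*h = -17*(-4)*(-17) = 68*(-17) = -1156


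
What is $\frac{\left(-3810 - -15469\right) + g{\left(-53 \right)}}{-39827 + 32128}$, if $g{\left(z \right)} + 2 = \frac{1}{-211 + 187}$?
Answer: $- \frac{279767}{184776} \approx -1.5141$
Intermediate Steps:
$g{\left(z \right)} = - \frac{49}{24}$ ($g{\left(z \right)} = -2 + \frac{1}{-211 + 187} = -2 + \frac{1}{-24} = -2 - \frac{1}{24} = - \frac{49}{24}$)
$\frac{\left(-3810 - -15469\right) + g{\left(-53 \right)}}{-39827 + 32128} = \frac{\left(-3810 - -15469\right) - \frac{49}{24}}{-39827 + 32128} = \frac{\left(-3810 + 15469\right) - \frac{49}{24}}{-7699} = \left(11659 - \frac{49}{24}\right) \left(- \frac{1}{7699}\right) = \frac{279767}{24} \left(- \frac{1}{7699}\right) = - \frac{279767}{184776}$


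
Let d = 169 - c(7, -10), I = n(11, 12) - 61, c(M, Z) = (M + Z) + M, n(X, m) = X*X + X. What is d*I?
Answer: 11715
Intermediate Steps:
n(X, m) = X + X**2 (n(X, m) = X**2 + X = X + X**2)
c(M, Z) = Z + 2*M
I = 71 (I = 11*(1 + 11) - 61 = 11*12 - 61 = 132 - 61 = 71)
d = 165 (d = 169 - (-10 + 2*7) = 169 - (-10 + 14) = 169 - 1*4 = 169 - 4 = 165)
d*I = 165*71 = 11715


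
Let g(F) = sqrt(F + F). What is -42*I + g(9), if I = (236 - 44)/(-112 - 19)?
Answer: 8064/131 + 3*sqrt(2) ≈ 65.800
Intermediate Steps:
g(F) = sqrt(2)*sqrt(F) (g(F) = sqrt(2*F) = sqrt(2)*sqrt(F))
I = -192/131 (I = 192/(-131) = 192*(-1/131) = -192/131 ≈ -1.4656)
-42*I + g(9) = -42*(-192/131) + sqrt(2)*sqrt(9) = 8064/131 + sqrt(2)*3 = 8064/131 + 3*sqrt(2)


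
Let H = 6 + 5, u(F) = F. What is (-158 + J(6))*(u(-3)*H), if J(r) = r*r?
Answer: 4026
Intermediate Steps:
H = 11
J(r) = r²
(-158 + J(6))*(u(-3)*H) = (-158 + 6²)*(-3*11) = (-158 + 36)*(-33) = -122*(-33) = 4026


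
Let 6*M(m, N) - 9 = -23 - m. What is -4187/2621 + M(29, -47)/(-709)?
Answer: -17698795/11149734 ≈ -1.5874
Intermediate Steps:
M(m, N) = -7/3 - m/6 (M(m, N) = 3/2 + (-23 - m)/6 = 3/2 + (-23/6 - m/6) = -7/3 - m/6)
-4187/2621 + M(29, -47)/(-709) = -4187/2621 + (-7/3 - 1/6*29)/(-709) = -4187*1/2621 + (-7/3 - 29/6)*(-1/709) = -4187/2621 - 43/6*(-1/709) = -4187/2621 + 43/4254 = -17698795/11149734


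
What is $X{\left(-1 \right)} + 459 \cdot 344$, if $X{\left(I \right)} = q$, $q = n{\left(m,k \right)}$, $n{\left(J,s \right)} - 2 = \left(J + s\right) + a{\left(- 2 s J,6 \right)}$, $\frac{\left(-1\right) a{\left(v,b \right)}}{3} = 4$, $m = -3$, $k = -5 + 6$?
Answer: $157884$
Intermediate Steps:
$k = 1$
$a{\left(v,b \right)} = -12$ ($a{\left(v,b \right)} = \left(-3\right) 4 = -12$)
$n{\left(J,s \right)} = -10 + J + s$ ($n{\left(J,s \right)} = 2 - \left(12 - J - s\right) = 2 + \left(-12 + J + s\right) = -10 + J + s$)
$q = -12$ ($q = -10 - 3 + 1 = -12$)
$X{\left(I \right)} = -12$
$X{\left(-1 \right)} + 459 \cdot 344 = -12 + 459 \cdot 344 = -12 + 157896 = 157884$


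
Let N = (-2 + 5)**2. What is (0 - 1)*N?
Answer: -9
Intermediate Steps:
N = 9 (N = 3**2 = 9)
(0 - 1)*N = (0 - 1)*9 = -1*9 = -9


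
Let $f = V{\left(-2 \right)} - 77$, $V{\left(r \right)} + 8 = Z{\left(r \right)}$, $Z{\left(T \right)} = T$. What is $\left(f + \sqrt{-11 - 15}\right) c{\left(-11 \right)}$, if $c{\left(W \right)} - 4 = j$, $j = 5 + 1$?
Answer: $-870 + 10 i \sqrt{26} \approx -870.0 + 50.99 i$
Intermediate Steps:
$V{\left(r \right)} = -8 + r$
$j = 6$
$c{\left(W \right)} = 10$ ($c{\left(W \right)} = 4 + 6 = 10$)
$f = -87$ ($f = \left(-8 - 2\right) - 77 = -10 - 77 = -87$)
$\left(f + \sqrt{-11 - 15}\right) c{\left(-11 \right)} = \left(-87 + \sqrt{-11 - 15}\right) 10 = \left(-87 + \sqrt{-26}\right) 10 = \left(-87 + i \sqrt{26}\right) 10 = -870 + 10 i \sqrt{26}$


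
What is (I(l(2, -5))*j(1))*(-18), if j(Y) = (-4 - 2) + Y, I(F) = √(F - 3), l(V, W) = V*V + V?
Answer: 90*√3 ≈ 155.88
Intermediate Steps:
l(V, W) = V + V² (l(V, W) = V² + V = V + V²)
I(F) = √(-3 + F)
j(Y) = -6 + Y
(I(l(2, -5))*j(1))*(-18) = (√(-3 + 2*(1 + 2))*(-6 + 1))*(-18) = (√(-3 + 2*3)*(-5))*(-18) = (√(-3 + 6)*(-5))*(-18) = (√3*(-5))*(-18) = -5*√3*(-18) = 90*√3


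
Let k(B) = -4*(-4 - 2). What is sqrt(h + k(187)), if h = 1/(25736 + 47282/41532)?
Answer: 3*sqrt(761720514734911862)/534457417 ≈ 4.8990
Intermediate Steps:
k(B) = 24 (k(B) = -4*(-6) = 24)
h = 20766/534457417 (h = 1/(25736 + 47282*(1/41532)) = 1/(25736 + 23641/20766) = 1/(534457417/20766) = 20766/534457417 ≈ 3.8854e-5)
sqrt(h + k(187)) = sqrt(20766/534457417 + 24) = sqrt(12826998774/534457417) = 3*sqrt(761720514734911862)/534457417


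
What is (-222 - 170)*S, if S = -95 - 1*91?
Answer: 72912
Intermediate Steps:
S = -186 (S = -95 - 91 = -186)
(-222 - 170)*S = (-222 - 170)*(-186) = -392*(-186) = 72912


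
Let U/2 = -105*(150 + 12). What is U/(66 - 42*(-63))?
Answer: -2835/226 ≈ -12.544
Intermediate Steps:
U = -34020 (U = 2*(-105*(150 + 12)) = 2*(-105*162) = 2*(-17010) = -34020)
U/(66 - 42*(-63)) = -34020/(66 - 42*(-63)) = -34020/(66 + 2646) = -34020/2712 = -34020*1/2712 = -2835/226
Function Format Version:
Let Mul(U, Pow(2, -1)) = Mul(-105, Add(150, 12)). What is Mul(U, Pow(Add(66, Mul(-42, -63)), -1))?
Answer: Rational(-2835, 226) ≈ -12.544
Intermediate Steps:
U = -34020 (U = Mul(2, Mul(-105, Add(150, 12))) = Mul(2, Mul(-105, 162)) = Mul(2, -17010) = -34020)
Mul(U, Pow(Add(66, Mul(-42, -63)), -1)) = Mul(-34020, Pow(Add(66, Mul(-42, -63)), -1)) = Mul(-34020, Pow(Add(66, 2646), -1)) = Mul(-34020, Pow(2712, -1)) = Mul(-34020, Rational(1, 2712)) = Rational(-2835, 226)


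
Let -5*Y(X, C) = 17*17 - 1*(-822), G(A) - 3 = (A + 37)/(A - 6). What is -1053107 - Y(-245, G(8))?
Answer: -5264424/5 ≈ -1.0529e+6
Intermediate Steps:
G(A) = 3 + (37 + A)/(-6 + A) (G(A) = 3 + (A + 37)/(A - 6) = 3 + (37 + A)/(-6 + A))
Y(X, C) = -1111/5 (Y(X, C) = -(17*17 - 1*(-822))/5 = -(289 + 822)/5 = -1/5*1111 = -1111/5)
-1053107 - Y(-245, G(8)) = -1053107 - 1*(-1111/5) = -1053107 + 1111/5 = -5264424/5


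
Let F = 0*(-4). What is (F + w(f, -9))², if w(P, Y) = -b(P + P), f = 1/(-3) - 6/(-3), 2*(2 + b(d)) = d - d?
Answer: 4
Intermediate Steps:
b(d) = -2 (b(d) = -2 + (d - d)/2 = -2 + (½)*0 = -2 + 0 = -2)
f = 5/3 (f = 1*(-⅓) - 6*(-⅓) = -⅓ + 2 = 5/3 ≈ 1.6667)
w(P, Y) = 2 (w(P, Y) = -1*(-2) = 2)
F = 0
(F + w(f, -9))² = (0 + 2)² = 2² = 4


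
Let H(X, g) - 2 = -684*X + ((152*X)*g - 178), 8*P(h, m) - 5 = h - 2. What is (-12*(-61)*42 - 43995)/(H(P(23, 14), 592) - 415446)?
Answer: 4417/41799 ≈ 0.10567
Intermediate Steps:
P(h, m) = 3/8 + h/8 (P(h, m) = 5/8 + (h - 2)/8 = 5/8 + (-2 + h)/8 = 5/8 + (-¼ + h/8) = 3/8 + h/8)
H(X, g) = -176 - 684*X + 152*X*g (H(X, g) = 2 + (-684*X + ((152*X)*g - 178)) = 2 + (-684*X + (152*X*g - 178)) = 2 + (-684*X + (-178 + 152*X*g)) = 2 + (-178 - 684*X + 152*X*g) = -176 - 684*X + 152*X*g)
(-12*(-61)*42 - 43995)/(H(P(23, 14), 592) - 415446) = (-12*(-61)*42 - 43995)/((-176 - 684*(3/8 + (⅛)*23) + 152*(3/8 + (⅛)*23)*592) - 415446) = (732*42 - 43995)/((-176 - 684*(3/8 + 23/8) + 152*(3/8 + 23/8)*592) - 415446) = (30744 - 43995)/((-176 - 684*13/4 + 152*(13/4)*592) - 415446) = -13251/((-176 - 2223 + 292448) - 415446) = -13251/(290049 - 415446) = -13251/(-125397) = -13251*(-1/125397) = 4417/41799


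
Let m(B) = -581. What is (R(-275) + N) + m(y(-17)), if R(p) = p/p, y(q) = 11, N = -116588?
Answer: -117168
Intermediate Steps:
R(p) = 1
(R(-275) + N) + m(y(-17)) = (1 - 116588) - 581 = -116587 - 581 = -117168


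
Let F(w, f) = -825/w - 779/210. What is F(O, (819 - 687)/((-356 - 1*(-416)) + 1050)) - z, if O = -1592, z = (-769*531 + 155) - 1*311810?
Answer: 120353663581/167160 ≈ 7.1999e+5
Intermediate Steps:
z = -719994 (z = (-408339 + 155) - 311810 = -408184 - 311810 = -719994)
F(w, f) = -779/210 - 825/w (F(w, f) = -825/w - 779*1/210 = -825/w - 779/210 = -779/210 - 825/w)
F(O, (819 - 687)/((-356 - 1*(-416)) + 1050)) - z = (-779/210 - 825/(-1592)) - 1*(-719994) = (-779/210 - 825*(-1/1592)) + 719994 = (-779/210 + 825/1592) + 719994 = -533459/167160 + 719994 = 120353663581/167160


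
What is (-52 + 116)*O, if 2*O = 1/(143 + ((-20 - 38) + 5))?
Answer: 16/45 ≈ 0.35556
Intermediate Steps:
O = 1/180 (O = 1/(2*(143 + ((-20 - 38) + 5))) = 1/(2*(143 + (-58 + 5))) = 1/(2*(143 - 53)) = (½)/90 = (½)*(1/90) = 1/180 ≈ 0.0055556)
(-52 + 116)*O = (-52 + 116)*(1/180) = 64*(1/180) = 16/45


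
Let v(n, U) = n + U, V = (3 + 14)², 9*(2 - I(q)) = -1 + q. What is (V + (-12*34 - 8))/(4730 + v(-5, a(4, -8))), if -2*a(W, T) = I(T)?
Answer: -254/9447 ≈ -0.026887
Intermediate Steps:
I(q) = 19/9 - q/9 (I(q) = 2 - (-1 + q)/9 = 2 + (⅑ - q/9) = 19/9 - q/9)
a(W, T) = -19/18 + T/18 (a(W, T) = -(19/9 - T/9)/2 = -19/18 + T/18)
V = 289 (V = 17² = 289)
v(n, U) = U + n
(V + (-12*34 - 8))/(4730 + v(-5, a(4, -8))) = (289 + (-12*34 - 8))/(4730 + ((-19/18 + (1/18)*(-8)) - 5)) = (289 + (-408 - 8))/(4730 + ((-19/18 - 4/9) - 5)) = (289 - 416)/(4730 + (-3/2 - 5)) = -127/(4730 - 13/2) = -127/9447/2 = -127*2/9447 = -254/9447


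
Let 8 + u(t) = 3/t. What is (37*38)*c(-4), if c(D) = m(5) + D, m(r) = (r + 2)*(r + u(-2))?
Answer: -49913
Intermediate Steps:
u(t) = -8 + 3/t
m(r) = (2 + r)*(-19/2 + r) (m(r) = (r + 2)*(r + (-8 + 3/(-2))) = (2 + r)*(r + (-8 + 3*(-½))) = (2 + r)*(r + (-8 - 3/2)) = (2 + r)*(r - 19/2) = (2 + r)*(-19/2 + r))
c(D) = -63/2 + D (c(D) = (-19 + 5² - 15/2*5) + D = (-19 + 25 - 75/2) + D = -63/2 + D)
(37*38)*c(-4) = (37*38)*(-63/2 - 4) = 1406*(-71/2) = -49913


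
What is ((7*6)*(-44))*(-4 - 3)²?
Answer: -90552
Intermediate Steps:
((7*6)*(-44))*(-4 - 3)² = (42*(-44))*(-7)² = -1848*49 = -90552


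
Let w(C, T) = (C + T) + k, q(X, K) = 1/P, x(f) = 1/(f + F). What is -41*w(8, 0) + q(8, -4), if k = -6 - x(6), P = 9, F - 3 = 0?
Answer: -232/3 ≈ -77.333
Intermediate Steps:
F = 3 (F = 3 + 0 = 3)
x(f) = 1/(3 + f) (x(f) = 1/(f + 3) = 1/(3 + f))
k = -55/9 (k = -6 - 1/(3 + 6) = -6 - 1/9 = -55/9 ≈ -6.1111)
q(X, K) = 1/9
w(C, T) = -55/9 + C + T (w(C, T) = (C + T) - 55/9 = -55/9 + C + T)
-41*w(8, 0) + q(8, -4) = -41*(-55/9 + 8 + 0) + 1/9 = -41*17/9 + 1/9 = -697/9 + 1/9 = -232/3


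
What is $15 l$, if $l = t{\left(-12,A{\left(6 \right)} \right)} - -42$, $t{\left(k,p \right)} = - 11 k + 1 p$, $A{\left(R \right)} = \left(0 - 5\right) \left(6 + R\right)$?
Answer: $1710$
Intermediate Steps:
$A{\left(R \right)} = -30 - 5 R$ ($A{\left(R \right)} = - 5 \left(6 + R\right) = -30 - 5 R$)
$t{\left(k,p \right)} = p - 11 k$ ($t{\left(k,p \right)} = - 11 k + p = p - 11 k$)
$l = 114$ ($l = \left(\left(-30 - 30\right) - -132\right) - -42 = \left(\left(-30 - 30\right) + 132\right) + 42 = \left(-60 + 132\right) + 42 = 72 + 42 = 114$)
$15 l = 15 \cdot 114 = 1710$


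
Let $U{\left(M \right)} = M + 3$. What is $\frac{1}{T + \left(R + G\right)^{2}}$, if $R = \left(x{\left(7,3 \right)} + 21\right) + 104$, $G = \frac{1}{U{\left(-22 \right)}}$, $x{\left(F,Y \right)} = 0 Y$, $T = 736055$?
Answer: $\frac{361}{271351731} \approx 1.3304 \cdot 10^{-6}$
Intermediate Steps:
$U{\left(M \right)} = 3 + M$
$x{\left(F,Y \right)} = 0$
$G = - \frac{1}{19}$ ($G = \frac{1}{3 - 22} = \frac{1}{-19} = - \frac{1}{19} \approx -0.052632$)
$R = 125$ ($R = \left(0 + 21\right) + 104 = 21 + 104 = 125$)
$\frac{1}{T + \left(R + G\right)^{2}} = \frac{1}{736055 + \left(125 - \frac{1}{19}\right)^{2}} = \frac{1}{736055 + \left(\frac{2374}{19}\right)^{2}} = \frac{1}{736055 + \frac{5635876}{361}} = \frac{1}{\frac{271351731}{361}} = \frac{361}{271351731}$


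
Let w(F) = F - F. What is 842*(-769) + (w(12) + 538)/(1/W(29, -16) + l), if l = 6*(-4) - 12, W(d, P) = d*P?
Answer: -10816703722/16705 ≈ -6.4751e+5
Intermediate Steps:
W(d, P) = P*d
w(F) = 0
l = -36 (l = -24 - 12 = -36)
842*(-769) + (w(12) + 538)/(1/W(29, -16) + l) = 842*(-769) + (0 + 538)/(1/(-16*29) - 36) = -647498 + 538/(1/(-464) - 36) = -647498 + 538/(-1/464 - 36) = -647498 + 538/(-16705/464) = -647498 + 538*(-464/16705) = -647498 - 249632/16705 = -10816703722/16705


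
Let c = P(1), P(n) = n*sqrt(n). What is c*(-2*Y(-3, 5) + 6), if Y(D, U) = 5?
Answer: -4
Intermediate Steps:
P(n) = n**(3/2)
c = 1 (c = 1**(3/2) = 1)
c*(-2*Y(-3, 5) + 6) = 1*(-2*5 + 6) = 1*(-10 + 6) = 1*(-4) = -4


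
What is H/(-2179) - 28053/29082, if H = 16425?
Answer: -179599779/21123226 ≈ -8.5025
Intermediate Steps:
H/(-2179) - 28053/29082 = 16425/(-2179) - 28053/29082 = 16425*(-1/2179) - 28053*1/29082 = -16425/2179 - 9351/9694 = -179599779/21123226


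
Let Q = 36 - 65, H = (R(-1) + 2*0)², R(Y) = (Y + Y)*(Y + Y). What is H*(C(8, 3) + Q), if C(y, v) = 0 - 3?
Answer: -512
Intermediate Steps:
C(y, v) = -3
R(Y) = 4*Y² (R(Y) = (2*Y)*(2*Y) = 4*Y²)
H = 16 (H = (4*(-1)² + 2*0)² = (4*1 + 0)² = (4 + 0)² = 4² = 16)
Q = -29
H*(C(8, 3) + Q) = 16*(-3 - 29) = 16*(-32) = -512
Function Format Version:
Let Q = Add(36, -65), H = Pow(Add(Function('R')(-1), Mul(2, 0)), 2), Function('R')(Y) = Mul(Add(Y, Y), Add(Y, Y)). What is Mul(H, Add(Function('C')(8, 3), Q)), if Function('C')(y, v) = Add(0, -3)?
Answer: -512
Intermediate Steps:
Function('C')(y, v) = -3
Function('R')(Y) = Mul(4, Pow(Y, 2)) (Function('R')(Y) = Mul(Mul(2, Y), Mul(2, Y)) = Mul(4, Pow(Y, 2)))
H = 16 (H = Pow(Add(Mul(4, Pow(-1, 2)), Mul(2, 0)), 2) = Pow(Add(Mul(4, 1), 0), 2) = Pow(Add(4, 0), 2) = Pow(4, 2) = 16)
Q = -29
Mul(H, Add(Function('C')(8, 3), Q)) = Mul(16, Add(-3, -29)) = Mul(16, -32) = -512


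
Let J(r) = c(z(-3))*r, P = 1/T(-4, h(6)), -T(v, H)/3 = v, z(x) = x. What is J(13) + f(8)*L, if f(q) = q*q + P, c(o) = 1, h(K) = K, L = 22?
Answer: 8537/6 ≈ 1422.8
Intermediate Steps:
T(v, H) = -3*v
P = 1/12 (P = 1/(-3*(-4)) = 1/12 ≈ 0.083333)
J(r) = r (J(r) = 1*r = r)
f(q) = 1/12 + q**2 (f(q) = q*q + 1/12 = q**2 + 1/12 = 1/12 + q**2)
J(13) + f(8)*L = 13 + (1/12 + 8**2)*22 = 13 + (1/12 + 64)*22 = 13 + (769/12)*22 = 13 + 8459/6 = 8537/6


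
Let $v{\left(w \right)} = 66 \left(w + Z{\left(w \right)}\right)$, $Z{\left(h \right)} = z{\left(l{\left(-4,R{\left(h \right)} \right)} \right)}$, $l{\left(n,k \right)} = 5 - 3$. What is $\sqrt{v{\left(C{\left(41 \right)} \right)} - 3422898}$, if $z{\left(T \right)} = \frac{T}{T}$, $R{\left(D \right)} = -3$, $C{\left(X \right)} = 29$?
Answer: $3 i \sqrt{380102} \approx 1849.6 i$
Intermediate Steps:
$l{\left(n,k \right)} = 2$
$z{\left(T \right)} = 1$
$Z{\left(h \right)} = 1$
$v{\left(w \right)} = 66 + 66 w$ ($v{\left(w \right)} = 66 \left(w + 1\right) = 66 \left(1 + w\right) = 66 + 66 w$)
$\sqrt{v{\left(C{\left(41 \right)} \right)} - 3422898} = \sqrt{\left(66 + 66 \cdot 29\right) - 3422898} = \sqrt{\left(66 + 1914\right) - 3422898} = \sqrt{1980 - 3422898} = \sqrt{-3420918} = 3 i \sqrt{380102}$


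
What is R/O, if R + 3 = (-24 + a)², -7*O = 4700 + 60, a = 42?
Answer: -321/680 ≈ -0.47206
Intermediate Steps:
O = -680 (O = -(4700 + 60)/7 = -⅐*4760 = -680)
R = 321 (R = -3 + (-24 + 42)² = -3 + 18² = -3 + 324 = 321)
R/O = 321/(-680) = 321*(-1/680) = -321/680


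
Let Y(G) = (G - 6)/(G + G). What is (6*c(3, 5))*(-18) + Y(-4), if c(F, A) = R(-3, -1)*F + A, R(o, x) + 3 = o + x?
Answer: 6917/4 ≈ 1729.3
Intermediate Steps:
R(o, x) = -3 + o + x (R(o, x) = -3 + (o + x) = -3 + o + x)
Y(G) = (-6 + G)/(2*G) (Y(G) = (-6 + G)/((2*G)) = (-6 + G)*(1/(2*G)) = (-6 + G)/(2*G))
c(F, A) = A - 7*F (c(F, A) = (-3 - 3 - 1)*F + A = -7*F + A = A - 7*F)
(6*c(3, 5))*(-18) + Y(-4) = (6*(5 - 7*3))*(-18) + (½)*(-6 - 4)/(-4) = (6*(5 - 21))*(-18) + (½)*(-¼)*(-10) = (6*(-16))*(-18) + 5/4 = -96*(-18) + 5/4 = 1728 + 5/4 = 6917/4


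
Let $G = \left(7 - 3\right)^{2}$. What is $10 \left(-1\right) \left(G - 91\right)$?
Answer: $750$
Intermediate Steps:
$G = 16$ ($G = 4^{2} = 16$)
$10 \left(-1\right) \left(G - 91\right) = 10 \left(-1\right) \left(16 - 91\right) = \left(-10\right) \left(-75\right) = 750$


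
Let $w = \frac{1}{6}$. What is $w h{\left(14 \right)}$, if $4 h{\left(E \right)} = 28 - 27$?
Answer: $\frac{1}{24} \approx 0.041667$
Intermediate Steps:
$h{\left(E \right)} = \frac{1}{4}$ ($h{\left(E \right)} = \frac{28 - 27}{4} = \frac{1}{4} \cdot 1 = \frac{1}{4}$)
$w = \frac{1}{6} \approx 0.16667$
$w h{\left(14 \right)} = \frac{1}{6} \cdot \frac{1}{4} = \frac{1}{24}$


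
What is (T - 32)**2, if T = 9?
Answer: 529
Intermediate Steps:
(T - 32)**2 = (9 - 32)**2 = (-23)**2 = 529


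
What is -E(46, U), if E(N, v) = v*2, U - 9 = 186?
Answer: -390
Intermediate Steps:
U = 195 (U = 9 + 186 = 195)
E(N, v) = 2*v
-E(46, U) = -2*195 = -1*390 = -390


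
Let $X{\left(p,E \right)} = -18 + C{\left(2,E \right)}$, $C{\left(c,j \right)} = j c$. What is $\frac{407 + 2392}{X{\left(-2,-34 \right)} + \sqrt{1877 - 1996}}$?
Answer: $- \frac{26746}{835} - \frac{311 i \sqrt{119}}{835} \approx -32.031 - 4.063 i$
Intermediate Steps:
$C{\left(c,j \right)} = c j$
$X{\left(p,E \right)} = -18 + 2 E$
$\frac{407 + 2392}{X{\left(-2,-34 \right)} + \sqrt{1877 - 1996}} = \frac{407 + 2392}{\left(-18 + 2 \left(-34\right)\right) + \sqrt{1877 - 1996}} = \frac{2799}{\left(-18 - 68\right) + \sqrt{-119}} = \frac{2799}{-86 + i \sqrt{119}}$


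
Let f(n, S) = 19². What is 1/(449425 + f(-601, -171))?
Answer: 1/449786 ≈ 2.2233e-6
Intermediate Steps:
f(n, S) = 361
1/(449425 + f(-601, -171)) = 1/(449425 + 361) = 1/449786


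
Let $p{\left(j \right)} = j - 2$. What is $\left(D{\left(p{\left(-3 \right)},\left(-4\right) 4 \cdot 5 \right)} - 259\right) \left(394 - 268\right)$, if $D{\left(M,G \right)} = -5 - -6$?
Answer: $-32508$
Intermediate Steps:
$p{\left(j \right)} = -2 + j$
$D{\left(M,G \right)} = 1$ ($D{\left(M,G \right)} = -5 + 6 = 1$)
$\left(D{\left(p{\left(-3 \right)},\left(-4\right) 4 \cdot 5 \right)} - 259\right) \left(394 - 268\right) = \left(1 - 259\right) \left(394 - 268\right) = \left(-258\right) 126 = -32508$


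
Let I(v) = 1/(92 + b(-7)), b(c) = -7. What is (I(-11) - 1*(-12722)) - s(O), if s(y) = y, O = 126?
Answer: 1070661/85 ≈ 12596.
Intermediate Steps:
I(v) = 1/85 (I(v) = 1/(92 - 7) = 1/85)
(I(-11) - 1*(-12722)) - s(O) = (1/85 - 1*(-12722)) - 1*126 = (1/85 + 12722) - 126 = 1081371/85 - 126 = 1070661/85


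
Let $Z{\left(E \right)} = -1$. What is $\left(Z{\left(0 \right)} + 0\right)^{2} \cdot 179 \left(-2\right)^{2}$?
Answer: $716$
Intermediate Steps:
$\left(Z{\left(0 \right)} + 0\right)^{2} \cdot 179 \left(-2\right)^{2} = \left(-1 + 0\right)^{2} \cdot 179 \left(-2\right)^{2} = \left(-1\right)^{2} \cdot 179 \cdot 4 = 1 \cdot 716 = 716$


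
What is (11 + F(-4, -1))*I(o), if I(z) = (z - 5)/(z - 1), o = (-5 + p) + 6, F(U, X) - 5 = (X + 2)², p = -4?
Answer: 34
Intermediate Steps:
F(U, X) = 5 + (2 + X)² (F(U, X) = 5 + (X + 2)² = 5 + (2 + X)²)
o = -3 (o = (-5 - 4) + 6 = -9 + 6 = -3)
I(z) = (-5 + z)/(-1 + z)
(11 + F(-4, -1))*I(o) = (11 + (5 + (2 - 1)²))*((-5 - 3)/(-1 - 3)) = (11 + (5 + 1²))*(-8/(-4)) = (11 + (5 + 1))*(-¼*(-8)) = (11 + 6)*2 = 17*2 = 34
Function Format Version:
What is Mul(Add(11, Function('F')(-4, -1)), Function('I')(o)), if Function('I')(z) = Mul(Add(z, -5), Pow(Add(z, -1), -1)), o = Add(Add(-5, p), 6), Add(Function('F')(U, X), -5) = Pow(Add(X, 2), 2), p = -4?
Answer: 34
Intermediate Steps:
Function('F')(U, X) = Add(5, Pow(Add(2, X), 2)) (Function('F')(U, X) = Add(5, Pow(Add(X, 2), 2)) = Add(5, Pow(Add(2, X), 2)))
o = -3 (o = Add(Add(-5, -4), 6) = Add(-9, 6) = -3)
Function('I')(z) = Mul(Pow(Add(-1, z), -1), Add(-5, z)) (Function('I')(z) = Mul(Add(-5, z), Pow(Add(-1, z), -1)) = Mul(Pow(Add(-1, z), -1), Add(-5, z)))
Mul(Add(11, Function('F')(-4, -1)), Function('I')(o)) = Mul(Add(11, Add(5, Pow(Add(2, -1), 2))), Mul(Pow(Add(-1, -3), -1), Add(-5, -3))) = Mul(Add(11, Add(5, Pow(1, 2))), Mul(Pow(-4, -1), -8)) = Mul(Add(11, Add(5, 1)), Mul(Rational(-1, 4), -8)) = Mul(Add(11, 6), 2) = Mul(17, 2) = 34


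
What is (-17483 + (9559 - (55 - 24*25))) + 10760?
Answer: 3381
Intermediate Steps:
(-17483 + (9559 - (55 - 24*25))) + 10760 = (-17483 + (9559 - (55 - 600))) + 10760 = (-17483 + (9559 - 1*(-545))) + 10760 = (-17483 + (9559 + 545)) + 10760 = (-17483 + 10104) + 10760 = -7379 + 10760 = 3381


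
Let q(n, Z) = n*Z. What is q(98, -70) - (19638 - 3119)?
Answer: -23379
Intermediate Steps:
q(n, Z) = Z*n
q(98, -70) - (19638 - 3119) = -70*98 - (19638 - 3119) = -6860 - 1*16519 = -6860 - 16519 = -23379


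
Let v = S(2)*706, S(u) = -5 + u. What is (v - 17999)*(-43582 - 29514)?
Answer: 1470472232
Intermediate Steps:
v = -2118 (v = (-5 + 2)*706 = -3*706 = -2118)
(v - 17999)*(-43582 - 29514) = (-2118 - 17999)*(-43582 - 29514) = -20117*(-73096) = 1470472232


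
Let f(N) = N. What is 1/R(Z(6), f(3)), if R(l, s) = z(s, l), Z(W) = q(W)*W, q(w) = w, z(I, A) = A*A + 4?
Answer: 1/1300 ≈ 0.00076923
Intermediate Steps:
z(I, A) = 4 + A² (z(I, A) = A² + 4 = 4 + A²)
Z(W) = W² (Z(W) = W*W = W²)
R(l, s) = 4 + l²
1/R(Z(6), f(3)) = 1/(4 + (6²)²) = 1/(4 + 36²) = 1/(4 + 1296) = 1/1300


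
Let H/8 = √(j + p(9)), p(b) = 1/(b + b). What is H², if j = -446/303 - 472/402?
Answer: -10097312/60903 ≈ -165.79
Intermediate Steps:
p(b) = 1/(2*b)
j = -17906/6767 (j = -446*1/303 - 472*1/402 = -446/303 - 236/201 = -17906/6767 ≈ -2.6461)
H = 4*I*√4270531894/20301 (H = 8*√(-17906/6767 + (½)/9) = 8*√(-17906/6767 + (½)*(⅑)) = 8*√(-17906/6767 + 1/18) = 8*√(-315541/121806) = 8*(I*√4270531894/40602) = 4*I*√4270531894/20301 ≈ 12.876*I)
H² = (4*I*√4270531894/20301)² = -10097312/60903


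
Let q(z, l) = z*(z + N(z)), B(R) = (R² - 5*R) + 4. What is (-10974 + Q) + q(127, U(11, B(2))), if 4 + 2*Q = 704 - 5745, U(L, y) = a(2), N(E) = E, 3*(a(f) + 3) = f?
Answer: 37523/2 ≈ 18762.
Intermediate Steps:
a(f) = -3 + f/3
B(R) = 4 + R² - 5*R
U(L, y) = -7/3 (U(L, y) = -3 + (⅓)*2 = -3 + ⅔ = -7/3)
q(z, l) = 2*z² (q(z, l) = z*(z + z) = z*(2*z) = 2*z²)
Q = -5045/2 (Q = -2 + (704 - 5745)/2 = -2 + (½)*(-5041) = -2 - 5041/2 = -5045/2 ≈ -2522.5)
(-10974 + Q) + q(127, U(11, B(2))) = (-10974 - 5045/2) + 2*127² = -26993/2 + 2*16129 = -26993/2 + 32258 = 37523/2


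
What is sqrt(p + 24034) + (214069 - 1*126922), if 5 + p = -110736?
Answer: 87147 + I*sqrt(86707) ≈ 87147.0 + 294.46*I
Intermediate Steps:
p = -110741 (p = -5 - 110736 = -110741)
sqrt(p + 24034) + (214069 - 1*126922) = sqrt(-110741 + 24034) + (214069 - 1*126922) = sqrt(-86707) + (214069 - 126922) = I*sqrt(86707) + 87147 = 87147 + I*sqrt(86707)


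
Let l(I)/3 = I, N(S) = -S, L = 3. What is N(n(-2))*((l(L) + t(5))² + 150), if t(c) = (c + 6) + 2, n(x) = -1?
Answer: 634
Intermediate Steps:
l(I) = 3*I
t(c) = 8 + c (t(c) = (6 + c) + 2 = 8 + c)
N(n(-2))*((l(L) + t(5))² + 150) = (-1*(-1))*((3*3 + (8 + 5))² + 150) = 1*((9 + 13)² + 150) = 1*(22² + 150) = 1*(484 + 150) = 1*634 = 634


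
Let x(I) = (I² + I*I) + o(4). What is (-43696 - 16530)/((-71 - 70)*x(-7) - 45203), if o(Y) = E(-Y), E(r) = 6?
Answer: 60226/59867 ≈ 1.0060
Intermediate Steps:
o(Y) = 6
x(I) = 6 + 2*I² (x(I) = (I² + I*I) + 6 = (I² + I²) + 6 = 2*I² + 6 = 6 + 2*I²)
(-43696 - 16530)/((-71 - 70)*x(-7) - 45203) = (-43696 - 16530)/((-71 - 70)*(6 + 2*(-7)²) - 45203) = -60226/(-141*(6 + 2*49) - 45203) = -60226/(-141*(6 + 98) - 45203) = -60226/(-141*104 - 45203) = -60226/(-14664 - 45203) = -60226/(-59867) = -60226*(-1/59867) = 60226/59867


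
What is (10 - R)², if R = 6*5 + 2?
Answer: 484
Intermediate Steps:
R = 32 (R = 30 + 2 = 32)
(10 - R)² = (10 - 1*32)² = (10 - 32)² = (-22)² = 484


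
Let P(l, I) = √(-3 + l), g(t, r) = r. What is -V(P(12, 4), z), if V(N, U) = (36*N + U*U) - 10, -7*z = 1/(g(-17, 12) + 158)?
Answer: -138777801/1416100 ≈ -98.000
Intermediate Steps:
z = -1/1190 (z = -1/(7*(12 + 158)) = -⅐/170 = -⅐*1/170 = -1/1190 ≈ -0.00084034)
V(N, U) = -10 + U² + 36*N (V(N, U) = (36*N + U²) - 10 = (U² + 36*N) - 10 = -10 + U² + 36*N)
-V(P(12, 4), z) = -(-10 + (-1/1190)² + 36*√(-3 + 12)) = -(-10 + 1/1416100 + 36*√9) = -(-10 + 1/1416100 + 36*3) = -(-10 + 1/1416100 + 108) = -1*138777801/1416100 = -138777801/1416100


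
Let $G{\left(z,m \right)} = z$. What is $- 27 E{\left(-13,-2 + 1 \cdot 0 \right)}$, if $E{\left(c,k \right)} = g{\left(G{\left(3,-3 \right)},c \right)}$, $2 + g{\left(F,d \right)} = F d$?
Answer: $1107$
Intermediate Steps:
$g{\left(F,d \right)} = -2 + F d$
$E{\left(c,k \right)} = -2 + 3 c$
$- 27 E{\left(-13,-2 + 1 \cdot 0 \right)} = - 27 \left(-2 + 3 \left(-13\right)\right) = - 27 \left(-2 - 39\right) = \left(-27\right) \left(-41\right) = 1107$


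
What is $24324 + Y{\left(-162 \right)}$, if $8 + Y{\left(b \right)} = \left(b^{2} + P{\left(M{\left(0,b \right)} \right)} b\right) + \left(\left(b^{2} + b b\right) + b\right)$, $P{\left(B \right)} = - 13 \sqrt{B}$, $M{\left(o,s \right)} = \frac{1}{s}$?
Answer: $102886 + 117 i \sqrt{2} \approx 1.0289 \cdot 10^{5} + 165.46 i$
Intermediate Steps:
$Y{\left(b \right)} = -8 + b + 3 b^{2} - 13 b \sqrt{\frac{1}{b}}$ ($Y{\left(b \right)} = -8 + \left(\left(b^{2} + - 13 \sqrt{\frac{1}{b}} b\right) + \left(\left(b^{2} + b b\right) + b\right)\right) = -8 + \left(\left(b^{2} - 13 b \sqrt{\frac{1}{b}}\right) + \left(\left(b^{2} + b^{2}\right) + b\right)\right) = -8 + \left(\left(b^{2} - 13 b \sqrt{\frac{1}{b}}\right) + \left(2 b^{2} + b\right)\right) = -8 + \left(\left(b^{2} - 13 b \sqrt{\frac{1}{b}}\right) + \left(b + 2 b^{2}\right)\right) = -8 + \left(b + 3 b^{2} - 13 b \sqrt{\frac{1}{b}}\right) = -8 + b + 3 b^{2} - 13 b \sqrt{\frac{1}{b}}$)
$24324 + Y{\left(-162 \right)} = 24324 - \left(170 - 78732 - 2106 \frac{i \sqrt{2}}{18}\right) = 24324 - \left(-78562 - 117 i \sqrt{2}\right) = 24324 + \left(-8 - 162 + 78732 + 117 i \sqrt{2}\right) = 24324 + \left(78562 + 117 i \sqrt{2}\right) = 102886 + 117 i \sqrt{2}$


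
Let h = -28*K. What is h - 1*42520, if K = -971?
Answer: -15332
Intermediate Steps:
h = 27188 (h = -28*(-971) = 27188)
h - 1*42520 = 27188 - 1*42520 = 27188 - 42520 = -15332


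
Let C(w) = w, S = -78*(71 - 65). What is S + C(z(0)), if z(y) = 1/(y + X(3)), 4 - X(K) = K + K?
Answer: -937/2 ≈ -468.50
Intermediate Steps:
X(K) = 4 - 2*K (X(K) = 4 - (K + K) = 4 - 2*K)
S = -468 (S = -78*6 = -468)
z(y) = 1/(-2 + y) (z(y) = 1/(y + (4 - 2*3)) = 1/(y + (4 - 6)) = 1/(y - 2) = 1/(-2 + y))
S + C(z(0)) = -468 + 1/(-2 + 0) = -468 + 1/(-2) = -468 - ½ = -937/2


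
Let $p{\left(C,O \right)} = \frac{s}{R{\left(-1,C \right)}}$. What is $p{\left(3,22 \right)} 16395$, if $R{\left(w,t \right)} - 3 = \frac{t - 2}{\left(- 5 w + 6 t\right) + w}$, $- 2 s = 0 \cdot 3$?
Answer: $0$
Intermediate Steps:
$s = 0$ ($s = - \frac{0 \cdot 3}{2} = \left(- \frac{1}{2}\right) 0 = 0$)
$R{\left(w,t \right)} = 3 + \frac{-2 + t}{- 4 w + 6 t}$ ($R{\left(w,t \right)} = 3 + \frac{t - 2}{\left(- 5 w + 6 t\right) + w} = 3 + \frac{-2 + t}{- 4 w + 6 t}$)
$p{\left(C,O \right)} = 0$ ($p{\left(C,O \right)} = \frac{0}{\frac{1}{2} \frac{1}{\left(-2\right) \left(-1\right) + 3 C} \left(-2 - -12 + 19 C\right)} = \frac{0}{\frac{1}{2} \frac{1}{2 + 3 C} \left(-2 + 12 + 19 C\right)} = \frac{0}{\frac{1}{2} \frac{1}{2 + 3 C} \left(10 + 19 C\right)} = 0 \frac{2 \left(2 + 3 C\right)}{10 + 19 C} = 0$)
$p{\left(3,22 \right)} 16395 = 0 \cdot 16395 = 0$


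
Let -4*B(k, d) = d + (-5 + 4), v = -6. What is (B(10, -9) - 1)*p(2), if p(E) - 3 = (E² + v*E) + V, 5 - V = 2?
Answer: -3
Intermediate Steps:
V = 3 (V = 5 - 1*2 = 5 - 2 = 3)
p(E) = 6 + E² - 6*E (p(E) = 3 + ((E² - 6*E) + 3) = 3 + (3 + E² - 6*E) = 6 + E² - 6*E)
B(k, d) = ¼ - d/4 (B(k, d) = -(d + (-5 + 4))/4 = -(d - 1)/4 = -(-1 + d)/4 = ¼ - d/4)
(B(10, -9) - 1)*p(2) = ((¼ - ¼*(-9)) - 1)*(6 + 2² - 6*2) = ((¼ + 9/4) - 1)*(6 + 4 - 12) = (5/2 - 1)*(-2) = (3/2)*(-2) = -3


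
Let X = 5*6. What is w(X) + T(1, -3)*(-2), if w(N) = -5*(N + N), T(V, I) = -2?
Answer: -296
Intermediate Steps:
X = 30
w(N) = -10*N
w(X) + T(1, -3)*(-2) = -10*30 - 2*(-2) = -300 + 4 = -296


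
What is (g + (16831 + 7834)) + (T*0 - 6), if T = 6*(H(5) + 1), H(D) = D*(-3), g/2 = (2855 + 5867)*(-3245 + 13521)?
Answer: 179279203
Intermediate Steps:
g = 179254544 (g = 2*((2855 + 5867)*(-3245 + 13521)) = 2*(8722*10276) = 2*89627272 = 179254544)
H(D) = -3*D
T = -84 (T = 6*(-3*5 + 1) = 6*(-15 + 1) = 6*(-14) = -84)
(g + (16831 + 7834)) + (T*0 - 6) = (179254544 + (16831 + 7834)) + (-84*0 - 6) = (179254544 + 24665) + (0 - 6) = 179279209 - 6 = 179279203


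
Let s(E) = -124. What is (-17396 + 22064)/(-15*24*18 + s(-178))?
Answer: -1167/1651 ≈ -0.70684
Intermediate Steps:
(-17396 + 22064)/(-15*24*18 + s(-178)) = (-17396 + 22064)/(-15*24*18 - 124) = 4668/(-360*18 - 124) = 4668/(-6480 - 124) = 4668/(-6604) = 4668*(-1/6604) = -1167/1651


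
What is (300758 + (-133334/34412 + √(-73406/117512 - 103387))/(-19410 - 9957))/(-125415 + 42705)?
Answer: -151969589426983/41792420271420 + I*√3569217402659/14271506715492 ≈ -3.6363 + 1.3238e-7*I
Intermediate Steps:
(300758 + (-133334/34412 + √(-73406/117512 - 103387))/(-19410 - 9957))/(-125415 + 42705) = (300758 + (-133334*1/34412 + √(-73406*1/117512 - 103387))/(-29367))/(-82710) = (300758 + (-66667/17206 + √(-36703/58756 - 103387))*(-1/29367))*(-1/82710) = (300758 + (-66667/17206 + √(-6074643275/58756))*(-1/29367))*(-1/82710) = (300758 + (-66667/17206 + 5*I*√3569217402659/29378)*(-1/29367))*(-1/82710) = (300758 + (66667/505288602 - 5*I*√3569217402659/862743726))*(-1/82710) = (151969589426983/505288602 - 5*I*√3569217402659/862743726)*(-1/82710) = -151969589426983/41792420271420 + I*√3569217402659/14271506715492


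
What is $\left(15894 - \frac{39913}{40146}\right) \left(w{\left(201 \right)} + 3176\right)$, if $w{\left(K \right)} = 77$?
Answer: $\frac{2075546107583}{40146} \approx 5.17 \cdot 10^{7}$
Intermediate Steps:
$\left(15894 - \frac{39913}{40146}\right) \left(w{\left(201 \right)} + 3176\right) = \left(15894 - \frac{39913}{40146}\right) \left(77 + 3176\right) = \left(15894 - \frac{39913}{40146}\right) 3253 = \frac{638040611}{40146} \cdot 3253 = \frac{2075546107583}{40146}$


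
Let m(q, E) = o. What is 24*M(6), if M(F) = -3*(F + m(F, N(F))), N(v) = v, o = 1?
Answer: -504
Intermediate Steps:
m(q, E) = 1
M(F) = -3 - 3*F (M(F) = -3*(F + 1) = -3*(1 + F) = -3 - 3*F)
24*M(6) = 24*(-3 - 3*6) = 24*(-3 - 18) = 24*(-21) = -504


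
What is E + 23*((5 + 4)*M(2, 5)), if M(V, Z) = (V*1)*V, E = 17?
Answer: 845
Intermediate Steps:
M(V, Z) = V**2 (M(V, Z) = V*V = V**2)
E + 23*((5 + 4)*M(2, 5)) = 17 + 23*((5 + 4)*2**2) = 17 + 23*(9*4) = 17 + 23*36 = 17 + 828 = 845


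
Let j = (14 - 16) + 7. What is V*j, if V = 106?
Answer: 530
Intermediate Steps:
j = 5 (j = -2 + 7 = 5)
V*j = 106*5 = 530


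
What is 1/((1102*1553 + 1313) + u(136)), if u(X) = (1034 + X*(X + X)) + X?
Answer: 1/1750881 ≈ 5.7114e-7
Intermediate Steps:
u(X) = 1034 + X + 2*X² (u(X) = (1034 + X*(2*X)) + X = (1034 + 2*X²) + X = 1034 + X + 2*X²)
1/((1102*1553 + 1313) + u(136)) = 1/((1102*1553 + 1313) + (1034 + 136 + 2*136²)) = 1/((1711406 + 1313) + (1034 + 136 + 2*18496)) = 1/(1712719 + (1034 + 136 + 36992)) = 1/(1712719 + 38162) = 1/1750881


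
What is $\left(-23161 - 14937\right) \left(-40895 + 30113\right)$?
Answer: $410772636$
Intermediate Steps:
$\left(-23161 - 14937\right) \left(-40895 + 30113\right) = \left(-38098\right) \left(-10782\right) = 410772636$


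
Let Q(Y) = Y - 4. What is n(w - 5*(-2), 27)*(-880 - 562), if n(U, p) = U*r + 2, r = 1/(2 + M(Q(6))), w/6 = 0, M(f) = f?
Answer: -6489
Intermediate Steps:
Q(Y) = -4 + Y
w = 0 (w = 6*0 = 0)
r = 1/4 (r = 1/(2 + (-4 + 6)) = 1/(2 + 2) = 1/4 ≈ 0.25000)
n(U, p) = 2 + U/4 (n(U, p) = U*(1/4) + 2 = U/4 + 2 = 2 + U/4)
n(w - 5*(-2), 27)*(-880 - 562) = (2 + (0 - 5*(-2))/4)*(-880 - 562) = (2 + (0 + 10)/4)*(-1442) = (2 + (1/4)*10)*(-1442) = (2 + 5/2)*(-1442) = (9/2)*(-1442) = -6489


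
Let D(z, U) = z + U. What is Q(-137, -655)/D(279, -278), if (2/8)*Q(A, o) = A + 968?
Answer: 3324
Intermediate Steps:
D(z, U) = U + z
Q(A, o) = 3872 + 4*A (Q(A, o) = 4*(A + 968) = 4*(968 + A) = 3872 + 4*A)
Q(-137, -655)/D(279, -278) = (3872 + 4*(-137))/(-278 + 279) = (3872 - 548)/1 = 3324*1 = 3324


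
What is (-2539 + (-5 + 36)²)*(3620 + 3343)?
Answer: -10987614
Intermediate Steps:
(-2539 + (-5 + 36)²)*(3620 + 3343) = (-2539 + 31²)*6963 = (-2539 + 961)*6963 = -1578*6963 = -10987614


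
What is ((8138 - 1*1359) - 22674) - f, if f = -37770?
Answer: 21875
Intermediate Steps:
((8138 - 1*1359) - 22674) - f = ((8138 - 1*1359) - 22674) - 1*(-37770) = ((8138 - 1359) - 22674) + 37770 = (6779 - 22674) + 37770 = -15895 + 37770 = 21875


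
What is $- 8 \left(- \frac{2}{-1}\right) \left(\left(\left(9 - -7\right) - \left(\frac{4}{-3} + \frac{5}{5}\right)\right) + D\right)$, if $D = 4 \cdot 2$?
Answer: $- \frac{1168}{3} \approx -389.33$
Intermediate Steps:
$D = 8$
$- 8 \left(- \frac{2}{-1}\right) \left(\left(\left(9 - -7\right) - \left(\frac{4}{-3} + \frac{5}{5}\right)\right) + D\right) = - 8 \left(- \frac{2}{-1}\right) \left(\left(\left(9 - -7\right) - \left(\frac{4}{-3} + \frac{5}{5}\right)\right) + 8\right) = - 8 \left(\left(-2\right) \left(-1\right)\right) \left(\left(\left(9 + 7\right) - \left(4 \left(- \frac{1}{3}\right) + 5 \cdot \frac{1}{5}\right)\right) + 8\right) = \left(-8\right) 2 \left(\left(16 - \left(- \frac{4}{3} + 1\right)\right) + 8\right) = - 16 \left(\left(16 - - \frac{1}{3}\right) + 8\right) = - 16 \left(\left(16 + \frac{1}{3}\right) + 8\right) = - 16 \left(\frac{49}{3} + 8\right) = \left(-16\right) \frac{73}{3} = - \frac{1168}{3}$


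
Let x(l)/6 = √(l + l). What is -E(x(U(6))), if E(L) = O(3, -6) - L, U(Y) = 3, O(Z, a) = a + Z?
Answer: 3 + 6*√6 ≈ 17.697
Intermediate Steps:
O(Z, a) = Z + a
x(l) = 6*√2*√l (x(l) = 6*√(l + l) = 6*√(2*l) = 6*(√2*√l) = 6*√2*√l)
E(L) = -3 - L (E(L) = (3 - 6) - L = -3 - L)
-E(x(U(6))) = -(-3 - 6*√2*√3) = -(-3 - 6*√6) = 3 + 6*√6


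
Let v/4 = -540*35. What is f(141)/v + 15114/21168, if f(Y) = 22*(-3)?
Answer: 15763/22050 ≈ 0.71488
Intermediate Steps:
v = -75600 (v = 4*(-540*35) = 4*(-18900) = -75600)
f(Y) = -66
f(141)/v + 15114/21168 = -66/(-75600) + 15114/21168 = -66*(-1/75600) + 15114*(1/21168) = 11/12600 + 2519/3528 = 15763/22050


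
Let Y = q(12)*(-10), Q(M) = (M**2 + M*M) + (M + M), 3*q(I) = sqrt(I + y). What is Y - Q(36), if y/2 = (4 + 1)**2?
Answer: -2664 - 10*sqrt(62)/3 ≈ -2690.2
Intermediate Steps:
y = 50 (y = 2*(4 + 1)**2 = 2*5**2 = 2*25 = 50)
q(I) = sqrt(50 + I)/3 (q(I) = sqrt(I + 50)/3 = sqrt(50 + I)/3)
Q(M) = 2*M + 2*M**2 (Q(M) = (M**2 + M**2) + 2*M = 2*M**2 + 2*M = 2*M + 2*M**2)
Y = -10*sqrt(62)/3 (Y = (sqrt(50 + 12)/3)*(-10) = (sqrt(62)/3)*(-10) = -10*sqrt(62)/3 ≈ -26.247)
Y - Q(36) = -10*sqrt(62)/3 - 2*36*(1 + 36) = -10*sqrt(62)/3 - 2*36*37 = -10*sqrt(62)/3 - 1*2664 = -10*sqrt(62)/3 - 2664 = -2664 - 10*sqrt(62)/3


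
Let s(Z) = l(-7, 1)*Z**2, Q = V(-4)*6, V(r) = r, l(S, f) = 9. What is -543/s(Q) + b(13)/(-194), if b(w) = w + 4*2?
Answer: -35701/167616 ≈ -0.21299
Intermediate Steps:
b(w) = 8 + w (b(w) = w + 8 = 8 + w)
Q = -24 (Q = -4*6 = -24)
s(Z) = 9*Z**2
-543/s(Q) + b(13)/(-194) = -543/(9*(-24)**2) + (8 + 13)/(-194) = -543/(9*576) + 21*(-1/194) = -543/5184 - 21/194 = -543*1/5184 - 21/194 = -181/1728 - 21/194 = -35701/167616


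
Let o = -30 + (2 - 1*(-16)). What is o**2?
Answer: 144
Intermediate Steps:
o = -12 (o = -30 + (2 + 16) = -30 + 18 = -12)
o**2 = (-12)**2 = 144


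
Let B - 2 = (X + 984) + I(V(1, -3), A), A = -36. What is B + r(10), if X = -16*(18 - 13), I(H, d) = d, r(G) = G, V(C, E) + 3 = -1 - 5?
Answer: 880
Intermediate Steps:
V(C, E) = -9 (V(C, E) = -3 + (-1 - 5) = -3 - 6 = -9)
X = -80 (X = -16*5 = -80)
B = 870 (B = 2 + ((-80 + 984) - 36) = 2 + (904 - 36) = 2 + 868 = 870)
B + r(10) = 870 + 10 = 880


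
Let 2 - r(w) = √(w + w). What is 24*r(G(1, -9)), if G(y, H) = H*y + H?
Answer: 48 - 144*I ≈ 48.0 - 144.0*I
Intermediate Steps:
G(y, H) = H + H*y
r(w) = 2 - √2*√w (r(w) = 2 - √(w + w) = 2 - √(2*w) = 2 - √2*√w)
24*r(G(1, -9)) = 24*(2 - √2*√(-9*(1 + 1))) = 24*(2 - √2*√(-9*2)) = 24*(2 - √2*√(-18)) = 24*(2 - √2*3*I*√2) = 24*(2 - 6*I) = 48 - 144*I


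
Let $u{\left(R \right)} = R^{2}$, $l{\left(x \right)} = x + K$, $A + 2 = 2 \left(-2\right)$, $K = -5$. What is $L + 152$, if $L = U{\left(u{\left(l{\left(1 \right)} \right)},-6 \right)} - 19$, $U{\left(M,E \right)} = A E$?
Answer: $169$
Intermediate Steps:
$A = -6$ ($A = -2 + 2 \left(-2\right) = -2 - 4 = -6$)
$l{\left(x \right)} = -5 + x$ ($l{\left(x \right)} = x - 5 = -5 + x$)
$U{\left(M,E \right)} = - 6 E$
$L = 17$ ($L = \left(-6\right) \left(-6\right) - 19 = 36 - 19 = 17$)
$L + 152 = 17 + 152 = 169$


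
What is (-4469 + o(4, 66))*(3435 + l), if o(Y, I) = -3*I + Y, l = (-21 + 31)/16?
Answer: -128162555/8 ≈ -1.6020e+7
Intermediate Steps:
l = 5/8 (l = 10*(1/16) = 5/8 ≈ 0.62500)
o(Y, I) = Y - 3*I
(-4469 + o(4, 66))*(3435 + l) = (-4469 + (4 - 3*66))*(3435 + 5/8) = (-4469 + (4 - 198))*(27485/8) = (-4469 - 194)*(27485/8) = -4663*27485/8 = -128162555/8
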